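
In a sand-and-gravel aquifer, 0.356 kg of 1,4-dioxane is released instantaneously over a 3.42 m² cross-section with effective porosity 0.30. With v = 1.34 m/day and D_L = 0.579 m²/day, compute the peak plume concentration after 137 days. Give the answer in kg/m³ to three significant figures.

The peak of an instantaneous 1D plume sits at x = vt; there the Gaussian factor is 1 and C_max = M/(n_e·A·√(4πDt)), where n_e·A is the pore area the mass is dissolved in.
√(4πDt) = √(4π × 0.579 × 137) = 31.57 m, so C_max = 0.356/(0.30 × 3.42 × 31.57) = 0.0110 kg/m³.

0.0110 kg/m³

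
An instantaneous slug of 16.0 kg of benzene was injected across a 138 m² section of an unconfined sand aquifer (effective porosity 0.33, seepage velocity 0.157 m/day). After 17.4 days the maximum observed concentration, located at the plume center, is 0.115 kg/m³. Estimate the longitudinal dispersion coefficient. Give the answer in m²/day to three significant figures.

At the plume center C_max = M/(n_e·A·√(4πDt)), so D = M²/(4πt·(n_e·A·C_max)²).
n_e·A·C_max = 0.33 × 138 × 0.115 = 5.237 kg/m.
D = 16.0²/(4π × 17.4 × 5.237²) = 0.0427 m²/day.

0.0427 m²/day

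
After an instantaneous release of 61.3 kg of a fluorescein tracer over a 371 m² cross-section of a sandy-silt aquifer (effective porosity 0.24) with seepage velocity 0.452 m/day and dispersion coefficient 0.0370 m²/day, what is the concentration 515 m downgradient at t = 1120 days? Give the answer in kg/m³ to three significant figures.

For an instantaneous plane source, C(x,t) = M/(n_e·A·√(4πDt)) · exp(−(x−vt)²/(4Dt)), with n_e·A the pore (flow) area.
Plume center vt = 0.452 × 1120 = 506.24 m, so the well at 515 m is 8.76 m downgradient of the peak.
√(4πDt) = 22.82 m, giving peak height M/(n_e·A·√(4πDt)) = 61.3/(0.24 × 371 × 22.82) = 0.03017 kg/m³.
(x−vt)²/(4Dt) = (8.76)²/(4 × 0.0370 × 1120) = 0.4629; exp(−0.4629) = 0.6295.
C = 0.03017 × 0.6295 = 0.0190 kg/m³.

0.0190 kg/m³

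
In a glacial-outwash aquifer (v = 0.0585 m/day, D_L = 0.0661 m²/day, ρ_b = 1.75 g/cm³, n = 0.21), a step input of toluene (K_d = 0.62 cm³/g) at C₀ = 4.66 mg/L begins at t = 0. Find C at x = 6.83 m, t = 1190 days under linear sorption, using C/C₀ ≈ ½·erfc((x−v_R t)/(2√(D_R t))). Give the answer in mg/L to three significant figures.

3.78 mg/L

Retardation factor R = 1 + ρ_b·K_d/n = 1 + 1.75 × 0.62/0.21 = 6.167.
Sorption retards both mechanisms: v_R = v/R = 0.009486 m/day, D_R = D/R = 0.01072 m²/day.
v_R·t = 0.009486 × 1190 = 11.28834 m; 2√(D_R t) = 7.143 m; argument = (6.83 − 11.28834)/7.143 = -0.6242.
C = C₀ × ½·erfc(-0.6242) = 4.66 × 0.8113 = 3.78 mg/L.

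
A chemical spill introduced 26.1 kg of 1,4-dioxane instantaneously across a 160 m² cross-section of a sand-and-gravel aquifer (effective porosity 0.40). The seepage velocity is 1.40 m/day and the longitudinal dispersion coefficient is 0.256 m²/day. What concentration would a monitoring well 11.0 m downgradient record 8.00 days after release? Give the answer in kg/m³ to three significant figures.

0.0800 kg/m³

For an instantaneous plane source, C(x,t) = M/(n_e·A·√(4πDt)) · exp(−(x−vt)²/(4Dt)), with n_e·A the pore (flow) area.
Plume center vt = 1.40 × 8.00 = 11.2 m, so the well at 11.0 m is 0.2 m upgradient of the peak.
√(4πDt) = 5.073 m, giving peak height M/(n_e·A·√(4πDt)) = 26.1/(0.40 × 160 × 5.073) = 0.08039 kg/m³.
(x−vt)²/(4Dt) = (-0.2)²/(4 × 0.256 × 8.00) = 0.004883; exp(−0.004883) = 0.9951.
C = 0.08039 × 0.9951 = 0.0800 kg/m³.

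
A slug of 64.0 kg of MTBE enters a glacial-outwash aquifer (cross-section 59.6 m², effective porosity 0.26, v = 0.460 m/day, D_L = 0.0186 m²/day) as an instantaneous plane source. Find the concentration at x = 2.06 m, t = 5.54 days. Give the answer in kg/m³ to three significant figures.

For an instantaneous plane source, C(x,t) = M/(n_e·A·√(4πDt)) · exp(−(x−vt)²/(4Dt)), with n_e·A the pore (flow) area.
Plume center vt = 0.460 × 5.54 = 2.5484 m, so the well at 2.06 m is 0.4884 m upgradient of the peak.
√(4πDt) = 1.138 m, giving peak height M/(n_e·A·√(4πDt)) = 64.0/(0.26 × 59.6 × 1.138) = 3.629 kg/m³.
(x−vt)²/(4Dt) = (-0.4884)²/(4 × 0.0186 × 5.54) = 0.5787; exp(−0.5787) = 0.5606.
C = 3.629 × 0.5606 = 2.03 kg/m³.

2.03 kg/m³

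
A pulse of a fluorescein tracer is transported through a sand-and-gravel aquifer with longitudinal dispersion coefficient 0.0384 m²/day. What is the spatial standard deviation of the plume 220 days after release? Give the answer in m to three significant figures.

Dispersive spreading gives a Gaussian with σ² = 2Dt; advection only shifts the center.
σ = √(2 × 0.0384 × 220) = 4.11 m.

4.11 m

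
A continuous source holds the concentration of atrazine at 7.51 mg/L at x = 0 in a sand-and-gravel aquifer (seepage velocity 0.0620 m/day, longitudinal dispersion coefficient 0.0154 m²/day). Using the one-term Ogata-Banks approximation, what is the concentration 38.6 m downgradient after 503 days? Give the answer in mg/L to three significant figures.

For a continuous step input, C/C₀ ≈ ½·erfc((x−vt)/(2√(Dt))).
vt = 0.0620 × 503 = 31.186 m and 2√(Dt) = 2√(0.0154 × 503) = 5.566 m.
Argument (x−vt)/(2√(Dt)) = (38.6 − 31.186)/5.566 = 1.332; ½·erfc(1.332) = 0.02980.
C = 7.51 × 0.02980 = 0.224 mg/L.

0.224 mg/L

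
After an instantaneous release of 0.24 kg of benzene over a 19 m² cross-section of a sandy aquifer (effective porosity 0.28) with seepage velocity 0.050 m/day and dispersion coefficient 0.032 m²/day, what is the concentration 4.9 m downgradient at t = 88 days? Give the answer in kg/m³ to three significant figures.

0.00742 kg/m³

For an instantaneous plane source, C(x,t) = M/(n_e·A·√(4πDt)) · exp(−(x−vt)²/(4Dt)), with n_e·A the pore (flow) area.
Plume center vt = 0.050 × 88 = 4.4 m, so the well at 4.9 m is 0.5 m downgradient of the peak.
√(4πDt) = 5.949 m, giving peak height M/(n_e·A·√(4πDt)) = 0.24/(0.28 × 19 × 5.949) = 0.007583 kg/m³.
(x−vt)²/(4Dt) = (0.5)²/(4 × 0.032 × 88) = 0.02219; exp(−0.02219) = 0.9781.
C = 0.007583 × 0.9781 = 0.00742 kg/m³.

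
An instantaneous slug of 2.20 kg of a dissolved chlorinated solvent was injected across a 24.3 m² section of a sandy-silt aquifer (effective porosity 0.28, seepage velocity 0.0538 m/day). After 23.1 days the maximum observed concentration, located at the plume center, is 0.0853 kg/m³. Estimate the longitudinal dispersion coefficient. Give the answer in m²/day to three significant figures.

At the plume center C_max = M/(n_e·A·√(4πDt)), so D = M²/(4πt·(n_e·A·C_max)²).
n_e·A·C_max = 0.28 × 24.3 × 0.0853 = 0.5804 kg/m.
D = 2.20²/(4π × 23.1 × 0.5804²) = 0.0495 m²/day.

0.0495 m²/day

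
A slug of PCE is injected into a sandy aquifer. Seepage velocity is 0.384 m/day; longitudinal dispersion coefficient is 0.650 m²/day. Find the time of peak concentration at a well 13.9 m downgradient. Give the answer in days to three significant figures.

For the 1D instantaneous-source solution, setting ∂C/∂t = 0 at fixed x gives v²t² + 2Dt − x² = 0, so t = (√(D² + v²x²) − D)/v².
√(D² + v²x²) = √(0.650² + 0.384² × 13.9²) = 5.377; v² = 0.147456.
t = (5.377 − 0.650)/0.147456 = 32.1 days (vs. the pure-advection estimate x/v = 36.2 d).

32.1 days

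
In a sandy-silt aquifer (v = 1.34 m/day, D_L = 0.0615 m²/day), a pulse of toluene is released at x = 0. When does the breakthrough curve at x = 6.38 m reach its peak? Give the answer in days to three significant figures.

For the 1D instantaneous-source solution, setting ∂C/∂t = 0 at fixed x gives v²t² + 2Dt − x² = 0, so t = (√(D² + v²x²) − D)/v².
√(D² + v²x²) = √(0.0615² + 1.34² × 6.38²) = 8.549; v² = 1.7956.
t = (8.549 − 0.0615)/1.7956 = 4.73 days (vs. the pure-advection estimate x/v = 4.76 d).

4.73 days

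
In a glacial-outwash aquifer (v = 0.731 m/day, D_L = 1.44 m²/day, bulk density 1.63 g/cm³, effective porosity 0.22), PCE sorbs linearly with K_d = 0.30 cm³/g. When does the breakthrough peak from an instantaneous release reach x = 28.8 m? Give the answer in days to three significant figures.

119 days

Retardation factor R = 1 + ρ_b·K_d/n = 1 + 1.63 × 0.30/0.22 = 3.223.
Sorption retards both mechanisms: v_R = v/R = 0.2268 m/day, D_R = D/R = 0.4468 m²/day.
Peak time from v_R²t² + 2D_R t − x² = 0: t = (√(D_R² + v_R²x²) − D_R)/v_R².
√(D_R² + v_R²x²) = √(0.4468² + 0.2268² × 28.8²) = 6.547; v_R² = 0.05144.
t = (6.547 − 0.4468)/0.05144 = 119 days.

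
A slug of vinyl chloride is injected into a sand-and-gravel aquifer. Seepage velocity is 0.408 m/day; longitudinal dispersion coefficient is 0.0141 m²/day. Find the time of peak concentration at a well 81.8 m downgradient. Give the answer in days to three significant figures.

200 days

For the 1D instantaneous-source solution, setting ∂C/∂t = 0 at fixed x gives v²t² + 2Dt − x² = 0, so t = (√(D² + v²x²) − D)/v².
√(D² + v²x²) = √(0.0141² + 0.408² × 81.8²) = 33.37; v² = 0.166464.
t = (33.37 − 0.0141)/0.166464 = 200 days (vs. the pure-advection estimate x/v = 200 d).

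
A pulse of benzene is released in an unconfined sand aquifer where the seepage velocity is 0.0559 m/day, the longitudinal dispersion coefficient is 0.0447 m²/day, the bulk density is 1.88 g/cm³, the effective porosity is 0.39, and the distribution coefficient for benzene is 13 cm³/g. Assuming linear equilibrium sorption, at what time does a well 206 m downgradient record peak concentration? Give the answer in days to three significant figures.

Retardation factor R = 1 + ρ_b·K_d/n = 1 + 1.88 × 13/0.39 = 63.67.
Sorption retards both mechanisms: v_R = v/R = 0.0008780 m/day, D_R = D/R = 0.0007021 m²/day.
Peak time from v_R²t² + 2D_R t − x² = 0: t = (√(D_R² + v_R²x²) − D_R)/v_R².
√(D_R² + v_R²x²) = √(0.0007021² + 0.0008780² × 206²) = 0.1809; v_R² = 7.709e-07.
t = (0.1809 − 0.0007021)/7.709e-07 = 234000 days.

234000 days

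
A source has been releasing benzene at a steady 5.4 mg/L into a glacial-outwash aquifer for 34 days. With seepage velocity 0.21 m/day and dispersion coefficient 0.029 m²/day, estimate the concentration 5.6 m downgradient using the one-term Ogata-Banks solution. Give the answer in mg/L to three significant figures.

4.66 mg/L

For a continuous step input, C/C₀ ≈ ½·erfc((x−vt)/(2√(Dt))).
vt = 0.21 × 34 = 7.14 m and 2√(Dt) = 2√(0.029 × 34) = 1.986 m.
Argument (x−vt)/(2√(Dt)) = (5.6 − 7.14)/1.986 = -0.7754; ½·erfc(-0.7754) = 0.8636.
C = 5.4 × 0.8636 = 4.66 mg/L.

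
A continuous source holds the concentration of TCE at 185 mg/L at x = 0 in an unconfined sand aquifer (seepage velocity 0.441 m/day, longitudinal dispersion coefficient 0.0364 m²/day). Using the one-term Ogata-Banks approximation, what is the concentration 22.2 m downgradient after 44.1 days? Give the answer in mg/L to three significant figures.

For a continuous step input, C/C₀ ≈ ½·erfc((x−vt)/(2√(Dt))).
vt = 0.441 × 44.1 = 19.4481 m and 2√(Dt) = 2√(0.0364 × 44.1) = 2.534 m.
Argument (x−vt)/(2√(Dt)) = (22.2 − 19.4481)/2.534 = 1.086; ½·erfc(1.086) = 0.06229.
C = 185 × 0.06229 = 11.5 mg/L.

11.5 mg/L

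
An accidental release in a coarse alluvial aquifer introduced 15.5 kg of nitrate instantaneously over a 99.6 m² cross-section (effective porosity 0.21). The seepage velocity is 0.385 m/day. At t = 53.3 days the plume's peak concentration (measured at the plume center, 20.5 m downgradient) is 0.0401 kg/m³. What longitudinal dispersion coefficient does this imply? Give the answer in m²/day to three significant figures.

0.510 m²/day

At the plume center C_max = M/(n_e·A·√(4πDt)), so D = M²/(4πt·(n_e·A·C_max)²).
n_e·A·C_max = 0.21 × 99.6 × 0.0401 = 0.8387 kg/m.
D = 15.5²/(4π × 53.3 × 0.8387²) = 0.510 m²/day.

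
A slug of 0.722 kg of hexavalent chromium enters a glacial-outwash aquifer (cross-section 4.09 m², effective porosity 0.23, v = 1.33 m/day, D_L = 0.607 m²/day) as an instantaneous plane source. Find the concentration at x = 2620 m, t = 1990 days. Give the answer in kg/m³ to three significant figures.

For an instantaneous plane source, C(x,t) = M/(n_e·A·√(4πDt)) · exp(−(x−vt)²/(4Dt)), with n_e·A the pore (flow) area.
Plume center vt = 1.33 × 1990 = 2646.7 m, so the well at 2620 m is 26.7 m upgradient of the peak.
√(4πDt) = 123.2 m, giving peak height M/(n_e·A·√(4πDt)) = 0.722/(0.23 × 4.09 × 123.2) = 0.006230 kg/m³.
(x−vt)²/(4Dt) = (-26.7)²/(4 × 0.607 × 1990) = 0.1475; exp(−0.1475) = 0.8629.
C = 0.006230 × 0.8629 = 0.00538 kg/m³.

0.00538 kg/m³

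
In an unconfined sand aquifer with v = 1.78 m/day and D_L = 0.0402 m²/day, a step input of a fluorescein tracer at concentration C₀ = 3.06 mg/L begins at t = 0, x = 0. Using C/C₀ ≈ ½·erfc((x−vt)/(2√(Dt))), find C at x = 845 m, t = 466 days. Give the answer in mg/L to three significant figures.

For a continuous step input, C/C₀ ≈ ½·erfc((x−vt)/(2√(Dt))).
vt = 1.78 × 466 = 829.48 m and 2√(Dt) = 2√(0.0402 × 466) = 8.656 m.
Argument (x−vt)/(2√(Dt)) = (845 − 829.48)/8.656 = 1.793; ½·erfc(1.793) = 0.005611.
C = 3.06 × 0.005611 = 0.0172 mg/L.

0.0172 mg/L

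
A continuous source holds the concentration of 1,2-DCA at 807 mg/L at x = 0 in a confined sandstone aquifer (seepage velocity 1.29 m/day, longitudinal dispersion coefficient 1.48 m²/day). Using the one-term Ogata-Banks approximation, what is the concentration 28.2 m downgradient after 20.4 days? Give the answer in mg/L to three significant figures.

For a continuous step input, C/C₀ ≈ ½·erfc((x−vt)/(2√(Dt))).
vt = 1.29 × 20.4 = 26.316 m and 2√(Dt) = 2√(1.48 × 20.4) = 10.99 m.
Argument (x−vt)/(2√(Dt)) = (28.2 − 26.316)/10.99 = 0.1714; ½·erfc(0.1714) = 0.4042.
C = 807 × 0.4042 = 326 mg/L.

326 mg/L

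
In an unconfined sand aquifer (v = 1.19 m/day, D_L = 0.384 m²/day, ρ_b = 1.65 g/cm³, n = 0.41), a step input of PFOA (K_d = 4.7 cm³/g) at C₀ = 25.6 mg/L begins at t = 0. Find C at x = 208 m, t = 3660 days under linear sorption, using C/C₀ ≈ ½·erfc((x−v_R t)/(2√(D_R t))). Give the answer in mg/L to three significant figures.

20.9 mg/L

Retardation factor R = 1 + ρ_b·K_d/n = 1 + 1.65 × 4.7/0.41 = 19.91.
Sorption retards both mechanisms: v_R = v/R = 0.05977 m/day, D_R = D/R = 0.01929 m²/day.
v_R·t = 0.05977 × 3660 = 218.7582 m; 2√(D_R t) = 16.80 m; argument = (208 − 218.7582)/16.80 = -0.6404.
C = C₀ × ½·erfc(-0.6404) = 25.6 × 0.8174 = 20.9 mg/L.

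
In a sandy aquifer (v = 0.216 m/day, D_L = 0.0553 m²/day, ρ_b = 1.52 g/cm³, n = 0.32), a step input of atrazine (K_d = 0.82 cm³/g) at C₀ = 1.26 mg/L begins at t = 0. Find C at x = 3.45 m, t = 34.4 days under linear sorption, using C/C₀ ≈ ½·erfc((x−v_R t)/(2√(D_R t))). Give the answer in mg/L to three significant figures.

0.0179 mg/L

Retardation factor R = 1 + ρ_b·K_d/n = 1 + 1.52 × 0.82/0.32 = 4.895.
Sorption retards both mechanisms: v_R = v/R = 0.04413 m/day, D_R = D/R = 0.01130 m²/day.
v_R·t = 0.04413 × 34.4 = 1.518072 m; 2√(D_R t) = 1.247 m; argument = (3.45 − 1.518072)/1.247 = 1.549.
C = C₀ × ½·erfc(1.549) = 1.26 × 0.01424 = 0.0179 mg/L.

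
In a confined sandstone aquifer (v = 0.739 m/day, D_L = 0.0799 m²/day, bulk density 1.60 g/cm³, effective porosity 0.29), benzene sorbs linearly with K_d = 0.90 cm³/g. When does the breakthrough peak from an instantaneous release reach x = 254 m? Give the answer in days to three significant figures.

2050 days

Retardation factor R = 1 + ρ_b·K_d/n = 1 + 1.60 × 0.90/0.29 = 5.966.
Sorption retards both mechanisms: v_R = v/R = 0.1239 m/day, D_R = D/R = 0.01339 m²/day.
Peak time from v_R²t² + 2D_R t − x² = 0: t = (√(D_R² + v_R²x²) − D_R)/v_R².
√(D_R² + v_R²x²) = √(0.01339² + 0.1239² × 254²) = 31.47; v_R² = 0.01535.
t = (31.47 − 0.01339)/0.01535 = 2050 days.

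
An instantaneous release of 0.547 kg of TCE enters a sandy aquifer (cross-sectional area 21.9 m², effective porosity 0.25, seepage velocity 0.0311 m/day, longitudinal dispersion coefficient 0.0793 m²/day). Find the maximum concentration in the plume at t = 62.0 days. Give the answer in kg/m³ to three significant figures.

The peak of an instantaneous 1D plume sits at x = vt; there the Gaussian factor is 1 and C_max = M/(n_e·A·√(4πDt)), where n_e·A is the pore area the mass is dissolved in.
√(4πDt) = √(4π × 0.0793 × 62.0) = 7.860 m, so C_max = 0.547/(0.25 × 21.9 × 7.860) = 0.0127 kg/m³.

0.0127 kg/m³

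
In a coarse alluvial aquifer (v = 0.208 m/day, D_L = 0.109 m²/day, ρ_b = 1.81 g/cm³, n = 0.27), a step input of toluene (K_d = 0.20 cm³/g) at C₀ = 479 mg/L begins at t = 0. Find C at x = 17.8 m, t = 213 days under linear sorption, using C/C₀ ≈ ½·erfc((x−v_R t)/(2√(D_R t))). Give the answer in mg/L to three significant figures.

Retardation factor R = 1 + ρ_b·K_d/n = 1 + 1.81 × 0.20/0.27 = 2.341.
Sorption retards both mechanisms: v_R = v/R = 0.08885 m/day, D_R = D/R = 0.04656 m²/day.
v_R·t = 0.08885 × 213 = 18.92505 m; 2√(D_R t) = 6.298 m; argument = (17.8 − 18.92505)/6.298 = -0.1786.
C = C₀ × ½·erfc(-0.1786) = 479 × 0.5997 = 287 mg/L.

287 mg/L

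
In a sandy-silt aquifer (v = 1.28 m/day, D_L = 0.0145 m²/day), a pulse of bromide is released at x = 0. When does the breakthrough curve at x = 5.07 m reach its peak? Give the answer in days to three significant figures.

3.95 days

For the 1D instantaneous-source solution, setting ∂C/∂t = 0 at fixed x gives v²t² + 2Dt − x² = 0, so t = (√(D² + v²x²) − D)/v².
√(D² + v²x²) = √(0.0145² + 1.28² × 5.07²) = 6.490; v² = 1.6384.
t = (6.490 − 0.0145)/1.6384 = 3.95 days (vs. the pure-advection estimate x/v = 3.96 d).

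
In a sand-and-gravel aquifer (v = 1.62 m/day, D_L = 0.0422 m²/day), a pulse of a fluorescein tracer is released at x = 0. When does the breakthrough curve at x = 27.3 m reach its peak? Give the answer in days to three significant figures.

For the 1D instantaneous-source solution, setting ∂C/∂t = 0 at fixed x gives v²t² + 2Dt − x² = 0, so t = (√(D² + v²x²) − D)/v².
√(D² + v²x²) = √(0.0422² + 1.62² × 27.3²) = 44.23; v² = 2.6244.
t = (44.23 − 0.0422)/2.6244 = 16.8 days (vs. the pure-advection estimate x/v = 16.9 d).

16.8 days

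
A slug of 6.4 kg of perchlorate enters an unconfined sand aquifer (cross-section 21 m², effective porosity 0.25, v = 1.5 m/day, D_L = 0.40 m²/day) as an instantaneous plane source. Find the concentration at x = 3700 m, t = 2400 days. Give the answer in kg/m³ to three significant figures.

For an instantaneous plane source, C(x,t) = M/(n_e·A·√(4πDt)) · exp(−(x−vt)²/(4Dt)), with n_e·A the pore (flow) area.
Plume center vt = 1.5 × 2400 = 3600 m, so the well at 3700 m is 100 m downgradient of the peak.
√(4πDt) = 109.8 m, giving peak height M/(n_e·A·√(4πDt)) = 6.4/(0.25 × 21 × 109.8) = 0.01110 kg/m³.
(x−vt)²/(4Dt) = (100)²/(4 × 0.40 × 2400) = 2.604; exp(−2.604) = 0.07398.
C = 0.01110 × 0.07398 = 0.000821 kg/m³.

0.000821 kg/m³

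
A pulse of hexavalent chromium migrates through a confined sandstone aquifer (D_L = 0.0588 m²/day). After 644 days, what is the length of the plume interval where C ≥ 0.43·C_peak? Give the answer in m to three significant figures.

The plume is Gaussian with σ = √(2Dt) = √(2 × 0.0588 × 644) = 8.703 m.
C/C_peak = exp(−Δx²/(2σ²)) = 0.43 ⇒ Δx = σ·√(−2 ln 0.43) = 8.703 × 1.299 = 11.31 m.
Width = 2Δx = 22.6 m.

22.6 m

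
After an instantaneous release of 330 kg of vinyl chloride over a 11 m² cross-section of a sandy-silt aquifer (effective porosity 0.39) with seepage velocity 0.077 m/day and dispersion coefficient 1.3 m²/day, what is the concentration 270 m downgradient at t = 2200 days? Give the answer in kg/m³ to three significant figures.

For an instantaneous plane source, C(x,t) = M/(n_e·A·√(4πDt)) · exp(−(x−vt)²/(4Dt)), with n_e·A the pore (flow) area.
Plume center vt = 0.077 × 2200 = 169.4 m, so the well at 270 m is 100.6 m downgradient of the peak.
√(4πDt) = 189.6 m, giving peak height M/(n_e·A·√(4πDt)) = 330/(0.39 × 11 × 189.6) = 0.4057 kg/m³.
(x−vt)²/(4Dt) = (100.6)²/(4 × 1.3 × 2200) = 0.8846; exp(−0.8846) = 0.4129.
C = 0.4057 × 0.4129 = 0.168 kg/m³.

0.168 kg/m³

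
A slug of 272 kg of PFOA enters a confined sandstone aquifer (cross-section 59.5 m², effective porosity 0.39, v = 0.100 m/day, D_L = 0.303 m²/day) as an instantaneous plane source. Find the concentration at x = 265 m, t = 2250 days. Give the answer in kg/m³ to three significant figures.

For an instantaneous plane source, C(x,t) = M/(n_e·A·√(4πDt)) · exp(−(x−vt)²/(4Dt)), with n_e·A the pore (flow) area.
Plume center vt = 0.100 × 2250 = 225 m, so the well at 265 m is 40 m downgradient of the peak.
√(4πDt) = 92.56 m, giving peak height M/(n_e·A·√(4πDt)) = 272/(0.39 × 59.5 × 92.56) = 0.1266 kg/m³.
(x−vt)²/(4Dt) = (40)²/(4 × 0.303 × 2250) = 0.5867; exp(−0.5867) = 0.5562.
C = 0.1266 × 0.5562 = 0.0704 kg/m³.

0.0704 kg/m³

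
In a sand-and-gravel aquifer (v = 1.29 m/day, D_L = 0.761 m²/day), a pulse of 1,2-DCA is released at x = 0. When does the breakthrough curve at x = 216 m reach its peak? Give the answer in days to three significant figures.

167 days

For the 1D instantaneous-source solution, setting ∂C/∂t = 0 at fixed x gives v²t² + 2Dt − x² = 0, so t = (√(D² + v²x²) − D)/v².
√(D² + v²x²) = √(0.761² + 1.29² × 216²) = 278.6; v² = 1.6641.
t = (278.6 − 0.761)/1.6641 = 167 days (vs. the pure-advection estimate x/v = 167 d).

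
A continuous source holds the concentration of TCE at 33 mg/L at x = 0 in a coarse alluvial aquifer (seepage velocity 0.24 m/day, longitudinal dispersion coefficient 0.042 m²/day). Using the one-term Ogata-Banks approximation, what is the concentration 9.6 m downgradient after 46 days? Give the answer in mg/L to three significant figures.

25.3 mg/L

For a continuous step input, C/C₀ ≈ ½·erfc((x−vt)/(2√(Dt))).
vt = 0.24 × 46 = 11.04 m and 2√(Dt) = 2√(0.042 × 46) = 2.780 m.
Argument (x−vt)/(2√(Dt)) = (9.6 − 11.04)/2.780 = -0.5180; ½·erfc(-0.5180) = 0.7681.
C = 33 × 0.7681 = 25.3 mg/L.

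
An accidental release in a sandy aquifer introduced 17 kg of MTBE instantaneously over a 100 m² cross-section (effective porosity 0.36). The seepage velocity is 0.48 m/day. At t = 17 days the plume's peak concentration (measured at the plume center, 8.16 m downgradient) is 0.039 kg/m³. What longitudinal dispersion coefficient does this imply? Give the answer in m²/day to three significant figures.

0.686 m²/day

At the plume center C_max = M/(n_e·A·√(4πDt)), so D = M²/(4πt·(n_e·A·C_max)²).
n_e·A·C_max = 0.36 × 100 × 0.039 = 1.404 kg/m.
D = 17²/(4π × 17 × 1.404²) = 0.686 m²/day.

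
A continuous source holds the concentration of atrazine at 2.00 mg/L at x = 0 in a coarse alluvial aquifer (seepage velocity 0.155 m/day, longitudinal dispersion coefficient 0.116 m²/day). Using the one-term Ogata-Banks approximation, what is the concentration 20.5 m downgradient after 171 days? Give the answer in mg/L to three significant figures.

1.66 mg/L

For a continuous step input, C/C₀ ≈ ½·erfc((x−vt)/(2√(Dt))).
vt = 0.155 × 171 = 26.505 m and 2√(Dt) = 2√(0.116 × 171) = 8.908 m.
Argument (x−vt)/(2√(Dt)) = (20.5 − 26.505)/8.908 = -0.6741; ½·erfc(-0.6741) = 0.8298.
C = 2.00 × 0.8298 = 1.66 mg/L.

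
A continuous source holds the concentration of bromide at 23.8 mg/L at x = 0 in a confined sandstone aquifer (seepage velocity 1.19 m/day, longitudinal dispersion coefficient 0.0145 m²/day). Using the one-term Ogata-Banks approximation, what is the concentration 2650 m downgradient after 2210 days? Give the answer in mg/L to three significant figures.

For a continuous step input, C/C₀ ≈ ½·erfc((x−vt)/(2√(Dt))).
vt = 1.19 × 2210 = 2629.9 m and 2√(Dt) = 2√(0.0145 × 2210) = 11.32 m.
Argument (x−vt)/(2√(Dt)) = (2650 − 2629.9)/11.32 = 1.776; ½·erfc(1.776) = 0.006009.
C = 23.8 × 0.006009 = 0.143 mg/L.

0.143 mg/L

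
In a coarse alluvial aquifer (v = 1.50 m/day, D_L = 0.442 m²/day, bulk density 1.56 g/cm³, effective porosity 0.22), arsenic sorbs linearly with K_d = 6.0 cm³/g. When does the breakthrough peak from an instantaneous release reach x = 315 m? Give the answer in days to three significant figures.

Retardation factor R = 1 + ρ_b·K_d/n = 1 + 1.56 × 6.0/0.22 = 43.55.
Sorption retards both mechanisms: v_R = v/R = 0.03444 m/day, D_R = D/R = 0.01015 m²/day.
Peak time from v_R²t² + 2D_R t − x² = 0: t = (√(D_R² + v_R²x²) − D_R)/v_R².
√(D_R² + v_R²x²) = √(0.01015² + 0.03444² × 315²) = 10.85; v_R² = 0.001186.
t = (10.85 − 0.01015)/0.001186 = 9140 days.

9140 days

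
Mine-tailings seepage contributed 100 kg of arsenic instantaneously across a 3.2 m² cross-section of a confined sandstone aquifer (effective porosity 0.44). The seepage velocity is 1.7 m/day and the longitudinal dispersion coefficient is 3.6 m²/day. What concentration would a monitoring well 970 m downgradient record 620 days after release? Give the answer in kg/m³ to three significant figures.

For an instantaneous plane source, C(x,t) = M/(n_e·A·√(4πDt)) · exp(−(x−vt)²/(4Dt)), with n_e·A the pore (flow) area.
Plume center vt = 1.7 × 620 = 1054 m, so the well at 970 m is 84 m upgradient of the peak.
√(4πDt) = 167.5 m, giving peak height M/(n_e·A·√(4πDt)) = 100/(0.44 × 3.2 × 167.5) = 0.4240 kg/m³.
(x−vt)²/(4Dt) = (-84)²/(4 × 3.6 × 620) = 0.7903; exp(−0.7903) = 0.4537.
C = 0.4240 × 0.4537 = 0.192 kg/m³.

0.192 kg/m³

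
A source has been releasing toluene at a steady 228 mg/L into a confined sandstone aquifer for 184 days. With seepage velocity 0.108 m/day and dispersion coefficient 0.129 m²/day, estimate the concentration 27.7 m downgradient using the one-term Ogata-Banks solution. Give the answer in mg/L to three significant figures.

For a continuous step input, C/C₀ ≈ ½·erfc((x−vt)/(2√(Dt))).
vt = 0.108 × 184 = 19.872 m and 2√(Dt) = 2√(0.129 × 184) = 9.744 m.
Argument (x−vt)/(2√(Dt)) = (27.7 − 19.872)/9.744 = 0.8034; ½·erfc(0.8034) = 0.1279.
C = 228 × 0.1279 = 29.2 mg/L.

29.2 mg/L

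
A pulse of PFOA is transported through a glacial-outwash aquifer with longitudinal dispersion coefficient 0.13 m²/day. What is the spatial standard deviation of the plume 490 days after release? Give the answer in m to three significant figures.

Dispersive spreading gives a Gaussian with σ² = 2Dt; advection only shifts the center.
σ = √(2 × 0.13 × 490) = 11.3 m.

11.3 m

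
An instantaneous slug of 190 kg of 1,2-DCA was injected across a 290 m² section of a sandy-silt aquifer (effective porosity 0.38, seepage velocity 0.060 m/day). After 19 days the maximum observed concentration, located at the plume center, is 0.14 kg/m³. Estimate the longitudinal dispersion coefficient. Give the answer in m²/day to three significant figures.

At the plume center C_max = M/(n_e·A·√(4πDt)), so D = M²/(4πt·(n_e·A·C_max)²).
n_e·A·C_max = 0.38 × 290 × 0.14 = 15.43 kg/m.
D = 190²/(4π × 19 × 15.43²) = 0.635 m²/day.

0.635 m²/day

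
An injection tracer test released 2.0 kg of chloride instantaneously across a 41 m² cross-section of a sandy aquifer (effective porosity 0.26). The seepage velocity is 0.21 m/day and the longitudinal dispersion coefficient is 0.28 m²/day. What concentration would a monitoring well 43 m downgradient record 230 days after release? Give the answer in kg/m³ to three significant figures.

0.00591 kg/m³

For an instantaneous plane source, C(x,t) = M/(n_e·A·√(4πDt)) · exp(−(x−vt)²/(4Dt)), with n_e·A the pore (flow) area.
Plume center vt = 0.21 × 230 = 48.3 m, so the well at 43 m is 5.3 m upgradient of the peak.
√(4πDt) = 28.45 m, giving peak height M/(n_e·A·√(4πDt)) = 2.0/(0.26 × 41 × 28.45) = 0.006595 kg/m³.
(x−vt)²/(4Dt) = (-5.3)²/(4 × 0.28 × 230) = 0.1090; exp(−0.1090) = 0.8967.
C = 0.006595 × 0.8967 = 0.00591 kg/m³.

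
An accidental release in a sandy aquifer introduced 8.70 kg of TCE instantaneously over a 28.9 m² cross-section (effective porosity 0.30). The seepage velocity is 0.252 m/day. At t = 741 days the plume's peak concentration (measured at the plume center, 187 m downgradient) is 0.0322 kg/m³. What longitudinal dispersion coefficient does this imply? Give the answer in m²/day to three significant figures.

At the plume center C_max = M/(n_e·A·√(4πDt)), so D = M²/(4πt·(n_e·A·C_max)²).
n_e·A·C_max = 0.30 × 28.9 × 0.0322 = 0.2792 kg/m.
D = 8.70²/(4π × 741 × 0.2792²) = 0.104 m²/day.

0.104 m²/day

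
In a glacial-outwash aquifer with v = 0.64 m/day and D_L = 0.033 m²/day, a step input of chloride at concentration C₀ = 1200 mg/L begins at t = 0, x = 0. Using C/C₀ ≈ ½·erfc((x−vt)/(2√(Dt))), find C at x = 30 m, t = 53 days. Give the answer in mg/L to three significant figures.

1180 mg/L

For a continuous step input, C/C₀ ≈ ½·erfc((x−vt)/(2√(Dt))).
vt = 0.64 × 53 = 33.92 m and 2√(Dt) = 2√(0.033 × 53) = 2.645 m.
Argument (x−vt)/(2√(Dt)) = (30 − 33.92)/2.645 = -1.482; ½·erfc(-1.482) = 0.9820.
C = 1200 × 0.9820 = 1180 mg/L.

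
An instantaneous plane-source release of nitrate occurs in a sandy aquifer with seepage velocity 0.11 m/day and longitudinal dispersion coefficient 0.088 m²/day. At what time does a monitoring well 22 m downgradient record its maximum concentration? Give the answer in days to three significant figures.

193 days

For the 1D instantaneous-source solution, setting ∂C/∂t = 0 at fixed x gives v²t² + 2Dt − x² = 0, so t = (√(D² + v²x²) − D)/v².
√(D² + v²x²) = √(0.088² + 0.11² × 22²) = 2.422; v² = 0.0121.
t = (2.422 − 0.088)/0.0121 = 193 days (vs. the pure-advection estimate x/v = 200 d).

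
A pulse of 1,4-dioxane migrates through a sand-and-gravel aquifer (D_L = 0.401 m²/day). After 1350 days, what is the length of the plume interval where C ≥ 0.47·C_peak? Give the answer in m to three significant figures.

The plume is Gaussian with σ = √(2Dt) = √(2 × 0.401 × 1350) = 32.90 m.
C/C_peak = exp(−Δx²/(2σ²)) = 0.47 ⇒ Δx = σ·√(−2 ln 0.47) = 32.90 × 1.229 = 40.43 m.
Width = 2Δx = 80.9 m.

80.9 m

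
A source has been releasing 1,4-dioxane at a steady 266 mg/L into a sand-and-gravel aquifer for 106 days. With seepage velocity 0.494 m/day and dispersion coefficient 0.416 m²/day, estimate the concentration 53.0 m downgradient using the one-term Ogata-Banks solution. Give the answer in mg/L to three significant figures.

126 mg/L

For a continuous step input, C/C₀ ≈ ½·erfc((x−vt)/(2√(Dt))).
vt = 0.494 × 106 = 52.364 m and 2√(Dt) = 2√(0.416 × 106) = 13.28 m.
Argument (x−vt)/(2√(Dt)) = (53.0 − 52.364)/13.28 = 0.04789; ½·erfc(0.04789) = 0.4730.
C = 266 × 0.4730 = 126 mg/L.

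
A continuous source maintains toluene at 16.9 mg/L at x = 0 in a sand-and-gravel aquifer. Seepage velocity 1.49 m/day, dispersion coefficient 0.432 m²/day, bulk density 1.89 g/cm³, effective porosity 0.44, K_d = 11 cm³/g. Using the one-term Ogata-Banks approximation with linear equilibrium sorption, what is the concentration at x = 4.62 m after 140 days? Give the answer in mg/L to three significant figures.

7.19 mg/L

Retardation factor R = 1 + ρ_b·K_d/n = 1 + 1.89 × 11/0.44 = 48.25.
Sorption retards both mechanisms: v_R = v/R = 0.03088 m/day, D_R = D/R = 0.008953 m²/day.
v_R·t = 0.03088 × 140 = 4.3232 m; 2√(D_R t) = 2.239 m; argument = (4.62 − 4.3232)/2.239 = 0.1326.
C = C₀ × ½·erfc(0.1326) = 16.9 × 0.4256 = 7.19 mg/L.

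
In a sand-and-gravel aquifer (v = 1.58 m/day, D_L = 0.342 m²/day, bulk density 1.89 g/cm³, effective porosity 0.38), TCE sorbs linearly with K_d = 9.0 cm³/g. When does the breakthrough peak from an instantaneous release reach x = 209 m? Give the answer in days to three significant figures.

Retardation factor R = 1 + ρ_b·K_d/n = 1 + 1.89 × 9.0/0.38 = 45.76.
Sorption retards both mechanisms: v_R = v/R = 0.03453 m/day, D_R = D/R = 0.007474 m²/day.
Peak time from v_R²t² + 2D_R t − x² = 0: t = (√(D_R² + v_R²x²) − D_R)/v_R².
√(D_R² + v_R²x²) = √(0.007474² + 0.03453² × 209²) = 7.217; v_R² = 0.001192.
t = (7.217 − 0.007474)/0.001192 = 6050 days.

6050 days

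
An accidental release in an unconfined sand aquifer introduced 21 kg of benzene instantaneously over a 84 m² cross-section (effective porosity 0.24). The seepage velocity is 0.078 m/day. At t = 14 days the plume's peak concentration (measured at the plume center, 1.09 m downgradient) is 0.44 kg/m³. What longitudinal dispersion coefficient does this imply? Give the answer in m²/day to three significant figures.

0.0319 m²/day

At the plume center C_max = M/(n_e·A·√(4πDt)), so D = M²/(4πt·(n_e·A·C_max)²).
n_e·A·C_max = 0.24 × 84 × 0.44 = 8.870 kg/m.
D = 21²/(4π × 14 × 8.870²) = 0.0319 m²/day.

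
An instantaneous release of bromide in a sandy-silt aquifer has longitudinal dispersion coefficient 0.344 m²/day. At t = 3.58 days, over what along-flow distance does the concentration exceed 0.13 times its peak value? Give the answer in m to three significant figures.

The plume is Gaussian with σ = √(2Dt) = √(2 × 0.344 × 3.58) = 1.569 m.
C/C_peak = exp(−Δx²/(2σ²)) = 0.13 ⇒ Δx = σ·√(−2 ln 0.13) = 1.569 × 2.020 = 3.169 m.
Width = 2Δx = 6.34 m.

6.34 m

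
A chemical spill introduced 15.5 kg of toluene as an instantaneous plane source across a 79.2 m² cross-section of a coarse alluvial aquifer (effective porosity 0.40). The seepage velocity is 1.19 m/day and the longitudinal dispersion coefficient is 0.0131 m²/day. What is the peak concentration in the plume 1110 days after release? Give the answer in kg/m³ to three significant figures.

0.0362 kg/m³

The peak of an instantaneous 1D plume sits at x = vt; there the Gaussian factor is 1 and C_max = M/(n_e·A·√(4πDt)), where n_e·A is the pore area the mass is dissolved in.
√(4πDt) = √(4π × 0.0131 × 1110) = 13.52 m, so C_max = 15.5/(0.40 × 79.2 × 13.52) = 0.0362 kg/m³.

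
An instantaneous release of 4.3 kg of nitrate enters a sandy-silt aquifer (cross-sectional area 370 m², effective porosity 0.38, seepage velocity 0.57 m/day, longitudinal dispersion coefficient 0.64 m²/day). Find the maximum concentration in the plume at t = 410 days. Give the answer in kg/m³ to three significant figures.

0.000533 kg/m³

The peak of an instantaneous 1D plume sits at x = vt; there the Gaussian factor is 1 and C_max = M/(n_e·A·√(4πDt)), where n_e·A is the pore area the mass is dissolved in.
√(4πDt) = √(4π × 0.64 × 410) = 57.42 m, so C_max = 4.3/(0.38 × 370 × 57.42) = 0.000533 kg/m³.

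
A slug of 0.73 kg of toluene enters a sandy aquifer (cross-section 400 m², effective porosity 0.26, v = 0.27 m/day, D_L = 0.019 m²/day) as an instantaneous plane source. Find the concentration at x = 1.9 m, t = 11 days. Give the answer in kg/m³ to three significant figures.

For an instantaneous plane source, C(x,t) = M/(n_e·A·√(4πDt)) · exp(−(x−vt)²/(4Dt)), with n_e·A the pore (flow) area.
Plume center vt = 0.27 × 11 = 2.97 m, so the well at 1.9 m is 1.07 m upgradient of the peak.
√(4πDt) = 1.621 m, giving peak height M/(n_e·A·√(4πDt)) = 0.73/(0.26 × 400 × 1.621) = 0.004330 kg/m³.
(x−vt)²/(4Dt) = (-1.07)²/(4 × 0.019 × 11) = 1.369; exp(−1.369) = 0.2544.
C = 0.004330 × 0.2544 = 0.00110 kg/m³.

0.00110 kg/m³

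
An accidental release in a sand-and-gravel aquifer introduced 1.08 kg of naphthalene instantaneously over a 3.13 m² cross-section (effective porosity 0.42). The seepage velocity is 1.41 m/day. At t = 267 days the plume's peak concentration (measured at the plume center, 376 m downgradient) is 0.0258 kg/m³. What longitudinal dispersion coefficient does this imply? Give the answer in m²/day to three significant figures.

0.302 m²/day

At the plume center C_max = M/(n_e·A·√(4πDt)), so D = M²/(4πt·(n_e·A·C_max)²).
n_e·A·C_max = 0.42 × 3.13 × 0.0258 = 0.03392 kg/m.
D = 1.08²/(4π × 267 × 0.03392²) = 0.302 m²/day.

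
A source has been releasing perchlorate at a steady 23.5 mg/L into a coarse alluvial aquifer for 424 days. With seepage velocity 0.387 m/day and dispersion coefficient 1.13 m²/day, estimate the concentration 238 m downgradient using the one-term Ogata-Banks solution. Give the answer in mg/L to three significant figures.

0.199 mg/L

For a continuous step input, C/C₀ ≈ ½·erfc((x−vt)/(2√(Dt))).
vt = 0.387 × 424 = 164.088 m and 2√(Dt) = 2√(1.13 × 424) = 43.78 m.
Argument (x−vt)/(2√(Dt)) = (238 − 164.088)/43.78 = 1.688; ½·erfc(1.688) = 0.008489.
C = 23.5 × 0.008489 = 0.199 mg/L.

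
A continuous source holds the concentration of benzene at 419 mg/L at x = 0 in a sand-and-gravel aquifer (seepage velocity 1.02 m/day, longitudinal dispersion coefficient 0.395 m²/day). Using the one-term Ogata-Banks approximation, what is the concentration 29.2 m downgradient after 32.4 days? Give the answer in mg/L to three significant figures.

325 mg/L

For a continuous step input, C/C₀ ≈ ½·erfc((x−vt)/(2√(Dt))).
vt = 1.02 × 32.4 = 33.048 m and 2√(Dt) = 2√(0.395 × 32.4) = 7.155 m.
Argument (x−vt)/(2√(Dt)) = (29.2 − 33.048)/7.155 = -0.5378; ½·erfc(-0.5378) = 0.7765.
C = 419 × 0.7765 = 325 mg/L.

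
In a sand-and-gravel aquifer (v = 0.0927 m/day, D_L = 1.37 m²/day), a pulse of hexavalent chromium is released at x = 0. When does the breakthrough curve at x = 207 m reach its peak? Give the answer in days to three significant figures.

For the 1D instantaneous-source solution, setting ∂C/∂t = 0 at fixed x gives v²t² + 2Dt − x² = 0, so t = (√(D² + v²x²) − D)/v².
√(D² + v²x²) = √(1.37² + 0.0927² × 207²) = 19.24; v² = 0.00859329.
t = (19.24 − 1.37)/0.00859329 = 2080 days (vs. the pure-advection estimate x/v = 2230 d).

2080 days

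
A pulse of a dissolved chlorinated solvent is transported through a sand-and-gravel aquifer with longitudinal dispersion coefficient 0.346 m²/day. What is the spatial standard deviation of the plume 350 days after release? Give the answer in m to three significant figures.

Dispersive spreading gives a Gaussian with σ² = 2Dt; advection only shifts the center.
σ = √(2 × 0.346 × 350) = 15.6 m.

15.6 m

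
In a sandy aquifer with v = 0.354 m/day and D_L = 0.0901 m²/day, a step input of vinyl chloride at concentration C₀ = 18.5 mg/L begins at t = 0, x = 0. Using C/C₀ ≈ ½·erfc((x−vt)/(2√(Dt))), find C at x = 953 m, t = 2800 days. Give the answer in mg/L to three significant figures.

For a continuous step input, C/C₀ ≈ ½·erfc((x−vt)/(2√(Dt))).
vt = 0.354 × 2800 = 991.2 m and 2√(Dt) = 2√(0.0901 × 2800) = 31.77 m.
Argument (x−vt)/(2√(Dt)) = (953 − 991.2)/31.77 = -1.202; ½·erfc(-1.202) = 0.9554.
C = 18.5 × 0.9554 = 17.7 mg/L.

17.7 mg/L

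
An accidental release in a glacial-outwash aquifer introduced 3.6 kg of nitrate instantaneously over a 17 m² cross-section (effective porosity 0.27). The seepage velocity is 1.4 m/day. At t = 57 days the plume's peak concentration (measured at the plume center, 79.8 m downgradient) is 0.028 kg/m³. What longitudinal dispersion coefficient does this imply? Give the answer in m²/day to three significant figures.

1.10 m²/day

At the plume center C_max = M/(n_e·A·√(4πDt)), so D = M²/(4πt·(n_e·A·C_max)²).
n_e·A·C_max = 0.27 × 17 × 0.028 = 0.1285 kg/m.
D = 3.6²/(4π × 57 × 0.1285²) = 1.10 m²/day.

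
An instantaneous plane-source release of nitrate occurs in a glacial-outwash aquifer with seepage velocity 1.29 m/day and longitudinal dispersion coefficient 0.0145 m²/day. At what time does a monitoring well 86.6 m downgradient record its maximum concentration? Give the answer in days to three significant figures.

67.1 days

For the 1D instantaneous-source solution, setting ∂C/∂t = 0 at fixed x gives v²t² + 2Dt − x² = 0, so t = (√(D² + v²x²) − D)/v².
√(D² + v²x²) = √(0.0145² + 1.29² × 86.6²) = 111.7; v² = 1.6641.
t = (111.7 − 0.0145)/1.6641 = 67.1 days (vs. the pure-advection estimate x/v = 67.1 d).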